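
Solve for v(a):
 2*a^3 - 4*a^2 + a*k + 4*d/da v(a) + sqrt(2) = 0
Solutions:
 v(a) = C1 - a^4/8 + a^3/3 - a^2*k/8 - sqrt(2)*a/4


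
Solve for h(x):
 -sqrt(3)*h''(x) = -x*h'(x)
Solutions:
 h(x) = C1 + C2*erfi(sqrt(2)*3^(3/4)*x/6)


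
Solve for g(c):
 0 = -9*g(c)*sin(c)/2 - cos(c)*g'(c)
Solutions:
 g(c) = C1*cos(c)^(9/2)


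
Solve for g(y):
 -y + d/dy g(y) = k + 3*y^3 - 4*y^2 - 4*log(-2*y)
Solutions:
 g(y) = C1 + 3*y^4/4 - 4*y^3/3 + y^2/2 + y*(k - 4*log(2) + 4) - 4*y*log(-y)


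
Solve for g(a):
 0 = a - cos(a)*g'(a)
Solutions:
 g(a) = C1 + Integral(a/cos(a), a)


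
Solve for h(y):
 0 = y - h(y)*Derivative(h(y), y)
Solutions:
 h(y) = -sqrt(C1 + y^2)
 h(y) = sqrt(C1 + y^2)


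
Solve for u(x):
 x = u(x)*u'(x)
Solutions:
 u(x) = -sqrt(C1 + x^2)
 u(x) = sqrt(C1 + x^2)


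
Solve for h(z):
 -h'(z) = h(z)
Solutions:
 h(z) = C1*exp(-z)


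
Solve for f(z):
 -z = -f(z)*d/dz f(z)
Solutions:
 f(z) = -sqrt(C1 + z^2)
 f(z) = sqrt(C1 + z^2)


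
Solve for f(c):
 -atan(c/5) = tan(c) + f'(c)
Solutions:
 f(c) = C1 - c*atan(c/5) + 5*log(c^2 + 25)/2 + log(cos(c))


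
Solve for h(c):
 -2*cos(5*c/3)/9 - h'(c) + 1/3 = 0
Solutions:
 h(c) = C1 + c/3 - 2*sin(5*c/3)/15


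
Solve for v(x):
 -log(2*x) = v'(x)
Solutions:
 v(x) = C1 - x*log(x) - x*log(2) + x


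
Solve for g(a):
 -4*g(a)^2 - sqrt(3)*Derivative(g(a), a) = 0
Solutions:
 g(a) = 3/(C1 + 4*sqrt(3)*a)


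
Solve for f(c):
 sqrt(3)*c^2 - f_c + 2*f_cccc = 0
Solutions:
 f(c) = C1 + C4*exp(2^(2/3)*c/2) + sqrt(3)*c^3/3 + (C2*sin(2^(2/3)*sqrt(3)*c/4) + C3*cos(2^(2/3)*sqrt(3)*c/4))*exp(-2^(2/3)*c/4)


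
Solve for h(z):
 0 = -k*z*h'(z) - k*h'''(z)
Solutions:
 h(z) = C1 + Integral(C2*airyai(-z) + C3*airybi(-z), z)


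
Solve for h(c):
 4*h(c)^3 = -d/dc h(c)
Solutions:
 h(c) = -sqrt(2)*sqrt(-1/(C1 - 4*c))/2
 h(c) = sqrt(2)*sqrt(-1/(C1 - 4*c))/2


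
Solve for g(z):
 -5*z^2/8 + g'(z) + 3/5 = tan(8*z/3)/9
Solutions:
 g(z) = C1 + 5*z^3/24 - 3*z/5 - log(cos(8*z/3))/24


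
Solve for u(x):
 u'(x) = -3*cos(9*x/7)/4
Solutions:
 u(x) = C1 - 7*sin(9*x/7)/12


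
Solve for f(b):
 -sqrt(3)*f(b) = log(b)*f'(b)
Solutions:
 f(b) = C1*exp(-sqrt(3)*li(b))


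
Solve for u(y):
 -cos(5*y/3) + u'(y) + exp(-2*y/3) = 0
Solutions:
 u(y) = C1 + 3*sin(5*y/3)/5 + 3*exp(-2*y/3)/2


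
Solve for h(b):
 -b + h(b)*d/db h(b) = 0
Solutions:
 h(b) = -sqrt(C1 + b^2)
 h(b) = sqrt(C1 + b^2)


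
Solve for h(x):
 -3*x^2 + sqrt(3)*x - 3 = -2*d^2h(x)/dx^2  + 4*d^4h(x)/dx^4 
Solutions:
 h(x) = C1 + C2*x + C3*exp(-sqrt(2)*x/2) + C4*exp(sqrt(2)*x/2) + x^4/8 - sqrt(3)*x^3/12 + 15*x^2/4


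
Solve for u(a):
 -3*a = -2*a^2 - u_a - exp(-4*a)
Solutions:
 u(a) = C1 - 2*a^3/3 + 3*a^2/2 + exp(-4*a)/4


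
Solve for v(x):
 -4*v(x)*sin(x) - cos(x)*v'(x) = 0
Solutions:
 v(x) = C1*cos(x)^4


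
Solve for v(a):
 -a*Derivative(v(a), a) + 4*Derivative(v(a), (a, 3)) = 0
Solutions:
 v(a) = C1 + Integral(C2*airyai(2^(1/3)*a/2) + C3*airybi(2^(1/3)*a/2), a)


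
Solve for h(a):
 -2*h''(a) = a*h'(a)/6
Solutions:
 h(a) = C1 + C2*erf(sqrt(6)*a/12)


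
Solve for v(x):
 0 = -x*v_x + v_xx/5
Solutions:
 v(x) = C1 + C2*erfi(sqrt(10)*x/2)


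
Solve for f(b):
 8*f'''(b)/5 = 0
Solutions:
 f(b) = C1 + C2*b + C3*b^2


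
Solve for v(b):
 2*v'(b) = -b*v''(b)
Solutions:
 v(b) = C1 + C2/b


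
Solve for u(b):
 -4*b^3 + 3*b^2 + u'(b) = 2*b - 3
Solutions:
 u(b) = C1 + b^4 - b^3 + b^2 - 3*b


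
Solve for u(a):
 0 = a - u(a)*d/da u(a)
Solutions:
 u(a) = -sqrt(C1 + a^2)
 u(a) = sqrt(C1 + a^2)


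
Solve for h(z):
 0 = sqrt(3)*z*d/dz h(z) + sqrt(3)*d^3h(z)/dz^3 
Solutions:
 h(z) = C1 + Integral(C2*airyai(-z) + C3*airybi(-z), z)


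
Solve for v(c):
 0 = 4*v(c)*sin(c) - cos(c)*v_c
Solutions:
 v(c) = C1/cos(c)^4


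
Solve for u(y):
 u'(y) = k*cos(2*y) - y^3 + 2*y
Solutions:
 u(y) = C1 + k*sin(2*y)/2 - y^4/4 + y^2


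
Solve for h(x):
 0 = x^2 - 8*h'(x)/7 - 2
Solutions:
 h(x) = C1 + 7*x^3/24 - 7*x/4


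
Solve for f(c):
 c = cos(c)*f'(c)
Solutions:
 f(c) = C1 + Integral(c/cos(c), c)


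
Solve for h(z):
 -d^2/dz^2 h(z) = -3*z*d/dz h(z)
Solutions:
 h(z) = C1 + C2*erfi(sqrt(6)*z/2)


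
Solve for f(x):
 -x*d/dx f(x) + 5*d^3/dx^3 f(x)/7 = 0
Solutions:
 f(x) = C1 + Integral(C2*airyai(5^(2/3)*7^(1/3)*x/5) + C3*airybi(5^(2/3)*7^(1/3)*x/5), x)


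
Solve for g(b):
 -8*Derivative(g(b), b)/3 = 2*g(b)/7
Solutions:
 g(b) = C1*exp(-3*b/28)


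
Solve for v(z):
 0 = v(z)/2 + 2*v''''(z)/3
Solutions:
 v(z) = (C1*sin(3^(1/4)*z/2) + C2*cos(3^(1/4)*z/2))*exp(-3^(1/4)*z/2) + (C3*sin(3^(1/4)*z/2) + C4*cos(3^(1/4)*z/2))*exp(3^(1/4)*z/2)


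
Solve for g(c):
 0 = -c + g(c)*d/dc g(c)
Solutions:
 g(c) = -sqrt(C1 + c^2)
 g(c) = sqrt(C1 + c^2)


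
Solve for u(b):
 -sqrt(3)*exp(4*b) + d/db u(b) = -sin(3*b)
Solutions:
 u(b) = C1 + sqrt(3)*exp(4*b)/4 + cos(3*b)/3


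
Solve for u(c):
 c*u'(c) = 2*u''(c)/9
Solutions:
 u(c) = C1 + C2*erfi(3*c/2)


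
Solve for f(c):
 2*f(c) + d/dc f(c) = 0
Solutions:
 f(c) = C1*exp(-2*c)


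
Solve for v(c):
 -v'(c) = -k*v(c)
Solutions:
 v(c) = C1*exp(c*k)


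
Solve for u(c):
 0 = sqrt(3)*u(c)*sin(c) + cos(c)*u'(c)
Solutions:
 u(c) = C1*cos(c)^(sqrt(3))


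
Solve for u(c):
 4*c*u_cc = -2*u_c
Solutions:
 u(c) = C1 + C2*sqrt(c)


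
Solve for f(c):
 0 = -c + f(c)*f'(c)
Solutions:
 f(c) = -sqrt(C1 + c^2)
 f(c) = sqrt(C1 + c^2)


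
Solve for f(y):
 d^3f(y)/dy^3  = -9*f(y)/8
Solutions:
 f(y) = C3*exp(-3^(2/3)*y/2) + (C1*sin(3*3^(1/6)*y/4) + C2*cos(3*3^(1/6)*y/4))*exp(3^(2/3)*y/4)


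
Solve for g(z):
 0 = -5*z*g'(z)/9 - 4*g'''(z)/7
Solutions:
 g(z) = C1 + Integral(C2*airyai(-210^(1/3)*z/6) + C3*airybi(-210^(1/3)*z/6), z)


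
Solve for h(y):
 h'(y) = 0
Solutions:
 h(y) = C1


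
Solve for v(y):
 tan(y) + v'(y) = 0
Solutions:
 v(y) = C1 + log(cos(y))


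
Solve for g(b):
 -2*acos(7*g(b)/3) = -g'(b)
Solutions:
 Integral(1/acos(7*_y/3), (_y, g(b))) = C1 + 2*b


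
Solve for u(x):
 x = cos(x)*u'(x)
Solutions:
 u(x) = C1 + Integral(x/cos(x), x)


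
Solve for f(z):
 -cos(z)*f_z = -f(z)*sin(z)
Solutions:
 f(z) = C1/cos(z)


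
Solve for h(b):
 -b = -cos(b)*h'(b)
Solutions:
 h(b) = C1 + Integral(b/cos(b), b)


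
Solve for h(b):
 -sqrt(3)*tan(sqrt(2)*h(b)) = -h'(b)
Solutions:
 h(b) = sqrt(2)*(pi - asin(C1*exp(sqrt(6)*b)))/2
 h(b) = sqrt(2)*asin(C1*exp(sqrt(6)*b))/2


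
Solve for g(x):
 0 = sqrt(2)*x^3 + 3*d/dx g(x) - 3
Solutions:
 g(x) = C1 - sqrt(2)*x^4/12 + x


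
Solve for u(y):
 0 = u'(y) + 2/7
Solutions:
 u(y) = C1 - 2*y/7


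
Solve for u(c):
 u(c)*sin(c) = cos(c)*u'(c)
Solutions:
 u(c) = C1/cos(c)


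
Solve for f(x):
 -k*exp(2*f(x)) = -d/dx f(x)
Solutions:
 f(x) = log(-sqrt(-1/(C1 + k*x))) - log(2)/2
 f(x) = log(-1/(C1 + k*x))/2 - log(2)/2


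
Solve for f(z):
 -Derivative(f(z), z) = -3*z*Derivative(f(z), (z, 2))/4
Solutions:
 f(z) = C1 + C2*z^(7/3)


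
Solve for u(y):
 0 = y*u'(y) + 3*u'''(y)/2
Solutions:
 u(y) = C1 + Integral(C2*airyai(-2^(1/3)*3^(2/3)*y/3) + C3*airybi(-2^(1/3)*3^(2/3)*y/3), y)


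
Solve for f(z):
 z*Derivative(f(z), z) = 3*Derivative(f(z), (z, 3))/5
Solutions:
 f(z) = C1 + Integral(C2*airyai(3^(2/3)*5^(1/3)*z/3) + C3*airybi(3^(2/3)*5^(1/3)*z/3), z)


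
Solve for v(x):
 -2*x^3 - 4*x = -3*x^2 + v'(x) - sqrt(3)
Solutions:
 v(x) = C1 - x^4/2 + x^3 - 2*x^2 + sqrt(3)*x


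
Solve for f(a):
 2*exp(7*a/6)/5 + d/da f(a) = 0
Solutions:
 f(a) = C1 - 12*exp(7*a/6)/35


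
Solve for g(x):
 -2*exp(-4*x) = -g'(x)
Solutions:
 g(x) = C1 - exp(-4*x)/2


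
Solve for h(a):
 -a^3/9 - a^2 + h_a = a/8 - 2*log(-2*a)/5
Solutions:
 h(a) = C1 + a^4/36 + a^3/3 + a^2/16 - 2*a*log(-a)/5 + 2*a*(1 - log(2))/5


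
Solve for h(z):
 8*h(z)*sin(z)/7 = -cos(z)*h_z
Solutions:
 h(z) = C1*cos(z)^(8/7)


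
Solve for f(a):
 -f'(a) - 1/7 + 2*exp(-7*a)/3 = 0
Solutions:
 f(a) = C1 - a/7 - 2*exp(-7*a)/21


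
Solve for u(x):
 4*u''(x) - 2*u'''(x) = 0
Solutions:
 u(x) = C1 + C2*x + C3*exp(2*x)


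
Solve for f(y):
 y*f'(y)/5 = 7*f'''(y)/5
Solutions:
 f(y) = C1 + Integral(C2*airyai(7^(2/3)*y/7) + C3*airybi(7^(2/3)*y/7), y)


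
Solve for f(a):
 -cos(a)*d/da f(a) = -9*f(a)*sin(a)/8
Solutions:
 f(a) = C1/cos(a)^(9/8)


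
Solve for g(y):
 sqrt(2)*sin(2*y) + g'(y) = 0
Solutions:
 g(y) = C1 + sqrt(2)*cos(2*y)/2


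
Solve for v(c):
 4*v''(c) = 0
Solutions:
 v(c) = C1 + C2*c


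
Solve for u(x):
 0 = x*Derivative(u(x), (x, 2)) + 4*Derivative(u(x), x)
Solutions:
 u(x) = C1 + C2/x^3


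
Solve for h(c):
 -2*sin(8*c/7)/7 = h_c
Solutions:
 h(c) = C1 + cos(8*c/7)/4


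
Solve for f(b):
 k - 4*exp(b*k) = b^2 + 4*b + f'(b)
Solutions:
 f(b) = C1 - b^3/3 - 2*b^2 + b*k - 4*exp(b*k)/k


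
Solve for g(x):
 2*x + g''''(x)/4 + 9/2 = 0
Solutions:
 g(x) = C1 + C2*x + C3*x^2 + C4*x^3 - x^5/15 - 3*x^4/4


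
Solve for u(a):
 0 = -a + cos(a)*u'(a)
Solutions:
 u(a) = C1 + Integral(a/cos(a), a)


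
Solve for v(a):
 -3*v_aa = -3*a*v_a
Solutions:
 v(a) = C1 + C2*erfi(sqrt(2)*a/2)


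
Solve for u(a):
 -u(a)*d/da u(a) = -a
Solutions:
 u(a) = -sqrt(C1 + a^2)
 u(a) = sqrt(C1 + a^2)


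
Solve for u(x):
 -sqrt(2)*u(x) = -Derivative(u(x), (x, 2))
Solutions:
 u(x) = C1*exp(-2^(1/4)*x) + C2*exp(2^(1/4)*x)


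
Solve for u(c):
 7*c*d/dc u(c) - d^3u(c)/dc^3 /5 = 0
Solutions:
 u(c) = C1 + Integral(C2*airyai(35^(1/3)*c) + C3*airybi(35^(1/3)*c), c)


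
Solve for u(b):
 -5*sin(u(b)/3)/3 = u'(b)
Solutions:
 5*b/3 + 3*log(cos(u(b)/3) - 1)/2 - 3*log(cos(u(b)/3) + 1)/2 = C1


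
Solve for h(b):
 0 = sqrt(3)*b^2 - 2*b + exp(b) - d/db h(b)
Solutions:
 h(b) = C1 + sqrt(3)*b^3/3 - b^2 + exp(b)


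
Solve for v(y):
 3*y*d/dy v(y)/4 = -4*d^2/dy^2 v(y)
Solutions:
 v(y) = C1 + C2*erf(sqrt(6)*y/8)


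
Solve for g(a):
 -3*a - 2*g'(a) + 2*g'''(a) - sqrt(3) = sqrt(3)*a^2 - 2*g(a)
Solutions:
 g(a) = C1*exp(6^(1/3)*a*(2*3^(1/3)/(sqrt(69) + 9)^(1/3) + 2^(1/3)*(sqrt(69) + 9)^(1/3))/12)*sin(2^(1/3)*3^(1/6)*a*(-2^(1/3)*3^(2/3)*(sqrt(69) + 9)^(1/3) + 6/(sqrt(69) + 9)^(1/3))/12) + C2*exp(6^(1/3)*a*(2*3^(1/3)/(sqrt(69) + 9)^(1/3) + 2^(1/3)*(sqrt(69) + 9)^(1/3))/12)*cos(2^(1/3)*3^(1/6)*a*(-2^(1/3)*3^(2/3)*(sqrt(69) + 9)^(1/3) + 6/(sqrt(69) + 9)^(1/3))/12) + C3*exp(-6^(1/3)*a*(2*3^(1/3)/(sqrt(69) + 9)^(1/3) + 2^(1/3)*(sqrt(69) + 9)^(1/3))/6) + sqrt(3)*a^2/2 + 3*a/2 + sqrt(3)*a + 3/2 + 3*sqrt(3)/2


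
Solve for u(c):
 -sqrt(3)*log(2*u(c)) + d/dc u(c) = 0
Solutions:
 -sqrt(3)*Integral(1/(log(_y) + log(2)), (_y, u(c)))/3 = C1 - c


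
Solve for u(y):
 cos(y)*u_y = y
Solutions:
 u(y) = C1 + Integral(y/cos(y), y)


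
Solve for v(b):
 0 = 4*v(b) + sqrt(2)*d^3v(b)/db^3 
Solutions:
 v(b) = C3*exp(-sqrt(2)*b) + (C1*sin(sqrt(6)*b/2) + C2*cos(sqrt(6)*b/2))*exp(sqrt(2)*b/2)


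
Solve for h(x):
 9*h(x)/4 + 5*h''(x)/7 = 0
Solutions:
 h(x) = C1*sin(3*sqrt(35)*x/10) + C2*cos(3*sqrt(35)*x/10)


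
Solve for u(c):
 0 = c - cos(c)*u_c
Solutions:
 u(c) = C1 + Integral(c/cos(c), c)


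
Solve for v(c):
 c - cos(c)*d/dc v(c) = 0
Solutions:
 v(c) = C1 + Integral(c/cos(c), c)


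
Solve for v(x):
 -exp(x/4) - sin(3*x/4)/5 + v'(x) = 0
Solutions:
 v(x) = C1 + 4*exp(x/4) - 4*cos(3*x/4)/15


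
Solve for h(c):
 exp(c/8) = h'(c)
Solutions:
 h(c) = C1 + 8*exp(c/8)


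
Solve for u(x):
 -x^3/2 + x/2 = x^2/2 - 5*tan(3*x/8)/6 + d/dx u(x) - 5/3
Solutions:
 u(x) = C1 - x^4/8 - x^3/6 + x^2/4 + 5*x/3 - 20*log(cos(3*x/8))/9


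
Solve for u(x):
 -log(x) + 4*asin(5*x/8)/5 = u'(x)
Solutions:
 u(x) = C1 - x*log(x) + 4*x*asin(5*x/8)/5 + x + 4*sqrt(64 - 25*x^2)/25


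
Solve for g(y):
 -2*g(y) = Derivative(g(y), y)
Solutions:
 g(y) = C1*exp(-2*y)


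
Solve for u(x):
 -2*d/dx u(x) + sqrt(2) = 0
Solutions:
 u(x) = C1 + sqrt(2)*x/2


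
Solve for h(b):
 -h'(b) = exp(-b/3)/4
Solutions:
 h(b) = C1 + 3*exp(-b/3)/4


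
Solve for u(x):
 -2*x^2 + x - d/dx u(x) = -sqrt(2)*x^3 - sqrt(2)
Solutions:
 u(x) = C1 + sqrt(2)*x^4/4 - 2*x^3/3 + x^2/2 + sqrt(2)*x


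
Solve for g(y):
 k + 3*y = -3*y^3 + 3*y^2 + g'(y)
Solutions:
 g(y) = C1 + k*y + 3*y^4/4 - y^3 + 3*y^2/2


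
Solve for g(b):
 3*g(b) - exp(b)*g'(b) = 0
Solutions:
 g(b) = C1*exp(-3*exp(-b))


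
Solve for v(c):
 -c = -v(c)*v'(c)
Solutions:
 v(c) = -sqrt(C1 + c^2)
 v(c) = sqrt(C1 + c^2)


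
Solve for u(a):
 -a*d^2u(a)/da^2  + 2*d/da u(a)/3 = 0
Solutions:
 u(a) = C1 + C2*a^(5/3)


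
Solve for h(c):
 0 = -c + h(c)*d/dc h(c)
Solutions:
 h(c) = -sqrt(C1 + c^2)
 h(c) = sqrt(C1 + c^2)


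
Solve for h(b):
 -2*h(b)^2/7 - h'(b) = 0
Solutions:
 h(b) = 7/(C1 + 2*b)


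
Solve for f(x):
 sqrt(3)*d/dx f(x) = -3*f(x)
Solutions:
 f(x) = C1*exp(-sqrt(3)*x)


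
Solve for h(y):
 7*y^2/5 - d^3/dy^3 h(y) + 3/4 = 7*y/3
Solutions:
 h(y) = C1 + C2*y + C3*y^2 + 7*y^5/300 - 7*y^4/72 + y^3/8


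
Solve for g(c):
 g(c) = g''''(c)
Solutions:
 g(c) = C1*exp(-c) + C2*exp(c) + C3*sin(c) + C4*cos(c)


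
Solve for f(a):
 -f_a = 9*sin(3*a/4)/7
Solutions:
 f(a) = C1 + 12*cos(3*a/4)/7


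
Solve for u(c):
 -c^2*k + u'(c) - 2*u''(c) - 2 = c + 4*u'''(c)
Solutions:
 u(c) = C1 + C2*exp(c*(-1 + sqrt(5))/4) + C3*exp(-c*(1 + sqrt(5))/4) + c^3*k/3 + 2*c^2*k + c^2/2 + 16*c*k + 4*c


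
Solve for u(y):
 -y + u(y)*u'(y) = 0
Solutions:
 u(y) = -sqrt(C1 + y^2)
 u(y) = sqrt(C1 + y^2)


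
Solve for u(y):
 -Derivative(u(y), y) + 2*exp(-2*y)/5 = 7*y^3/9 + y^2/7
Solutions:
 u(y) = C1 - 7*y^4/36 - y^3/21 - exp(-2*y)/5


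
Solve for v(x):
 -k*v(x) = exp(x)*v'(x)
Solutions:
 v(x) = C1*exp(k*exp(-x))


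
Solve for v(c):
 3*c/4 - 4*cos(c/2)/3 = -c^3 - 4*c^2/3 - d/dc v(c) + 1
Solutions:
 v(c) = C1 - c^4/4 - 4*c^3/9 - 3*c^2/8 + c + 8*sin(c/2)/3


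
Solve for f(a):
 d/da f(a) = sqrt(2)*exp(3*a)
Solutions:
 f(a) = C1 + sqrt(2)*exp(3*a)/3


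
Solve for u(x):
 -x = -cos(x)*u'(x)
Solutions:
 u(x) = C1 + Integral(x/cos(x), x)


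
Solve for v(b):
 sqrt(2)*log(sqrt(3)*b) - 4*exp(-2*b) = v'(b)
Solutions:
 v(b) = C1 + sqrt(2)*b*log(b) + sqrt(2)*b*(-1 + log(3)/2) + 2*exp(-2*b)


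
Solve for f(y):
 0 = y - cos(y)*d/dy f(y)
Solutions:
 f(y) = C1 + Integral(y/cos(y), y)


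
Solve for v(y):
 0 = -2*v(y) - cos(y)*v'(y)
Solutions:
 v(y) = C1*(sin(y) - 1)/(sin(y) + 1)


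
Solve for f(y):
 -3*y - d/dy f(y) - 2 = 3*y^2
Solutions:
 f(y) = C1 - y^3 - 3*y^2/2 - 2*y


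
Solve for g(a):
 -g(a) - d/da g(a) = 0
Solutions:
 g(a) = C1*exp(-a)


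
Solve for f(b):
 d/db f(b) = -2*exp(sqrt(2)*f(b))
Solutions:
 f(b) = sqrt(2)*(2*log(1/(C1 + 2*b)) - log(2))/4


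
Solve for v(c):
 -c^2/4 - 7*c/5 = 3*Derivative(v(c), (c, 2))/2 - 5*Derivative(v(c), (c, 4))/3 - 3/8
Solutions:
 v(c) = C1 + C2*c + C3*exp(-3*sqrt(10)*c/10) + C4*exp(3*sqrt(10)*c/10) - c^4/72 - 7*c^3/45 - 13*c^2/216


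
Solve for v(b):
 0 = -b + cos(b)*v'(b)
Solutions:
 v(b) = C1 + Integral(b/cos(b), b)


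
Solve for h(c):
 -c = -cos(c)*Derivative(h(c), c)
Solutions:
 h(c) = C1 + Integral(c/cos(c), c)


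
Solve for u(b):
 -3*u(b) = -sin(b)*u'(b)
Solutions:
 u(b) = C1*(cos(b) - 1)^(3/2)/(cos(b) + 1)^(3/2)


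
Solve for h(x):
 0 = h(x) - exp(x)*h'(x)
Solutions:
 h(x) = C1*exp(-exp(-x))


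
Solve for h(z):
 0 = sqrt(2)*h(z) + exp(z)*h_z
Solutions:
 h(z) = C1*exp(sqrt(2)*exp(-z))


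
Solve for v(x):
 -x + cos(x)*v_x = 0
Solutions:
 v(x) = C1 + Integral(x/cos(x), x)


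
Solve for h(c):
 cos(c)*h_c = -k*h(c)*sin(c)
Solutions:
 h(c) = C1*exp(k*log(cos(c)))


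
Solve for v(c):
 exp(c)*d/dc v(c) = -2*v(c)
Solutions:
 v(c) = C1*exp(2*exp(-c))


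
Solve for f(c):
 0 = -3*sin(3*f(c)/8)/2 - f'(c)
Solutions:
 3*c/2 + 4*log(cos(3*f(c)/8) - 1)/3 - 4*log(cos(3*f(c)/8) + 1)/3 = C1


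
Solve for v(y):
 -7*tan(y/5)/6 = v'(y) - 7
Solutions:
 v(y) = C1 + 7*y + 35*log(cos(y/5))/6


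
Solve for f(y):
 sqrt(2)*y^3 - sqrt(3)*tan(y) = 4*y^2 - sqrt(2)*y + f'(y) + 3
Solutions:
 f(y) = C1 + sqrt(2)*y^4/4 - 4*y^3/3 + sqrt(2)*y^2/2 - 3*y + sqrt(3)*log(cos(y))


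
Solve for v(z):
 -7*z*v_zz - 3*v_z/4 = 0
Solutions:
 v(z) = C1 + C2*z^(25/28)


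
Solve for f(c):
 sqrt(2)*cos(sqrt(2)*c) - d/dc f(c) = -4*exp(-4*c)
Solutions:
 f(c) = C1 + sin(sqrt(2)*c) - exp(-4*c)


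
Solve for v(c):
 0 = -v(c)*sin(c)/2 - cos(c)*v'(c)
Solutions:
 v(c) = C1*sqrt(cos(c))


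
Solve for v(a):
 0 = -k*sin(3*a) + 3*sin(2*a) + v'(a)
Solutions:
 v(a) = C1 - k*cos(3*a)/3 + 3*cos(2*a)/2


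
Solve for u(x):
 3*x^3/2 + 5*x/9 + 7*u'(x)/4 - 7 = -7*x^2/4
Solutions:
 u(x) = C1 - 3*x^4/14 - x^3/3 - 10*x^2/63 + 4*x


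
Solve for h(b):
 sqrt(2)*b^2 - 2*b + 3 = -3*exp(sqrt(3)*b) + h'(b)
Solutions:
 h(b) = C1 + sqrt(2)*b^3/3 - b^2 + 3*b + sqrt(3)*exp(sqrt(3)*b)


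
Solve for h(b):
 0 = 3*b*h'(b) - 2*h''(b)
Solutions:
 h(b) = C1 + C2*erfi(sqrt(3)*b/2)


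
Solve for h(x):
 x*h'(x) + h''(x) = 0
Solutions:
 h(x) = C1 + C2*erf(sqrt(2)*x/2)


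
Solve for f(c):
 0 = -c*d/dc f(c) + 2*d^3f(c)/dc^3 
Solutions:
 f(c) = C1 + Integral(C2*airyai(2^(2/3)*c/2) + C3*airybi(2^(2/3)*c/2), c)


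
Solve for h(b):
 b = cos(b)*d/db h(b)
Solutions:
 h(b) = C1 + Integral(b/cos(b), b)


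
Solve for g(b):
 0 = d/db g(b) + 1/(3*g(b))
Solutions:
 g(b) = -sqrt(C1 - 6*b)/3
 g(b) = sqrt(C1 - 6*b)/3


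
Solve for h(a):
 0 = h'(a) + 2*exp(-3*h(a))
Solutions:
 h(a) = log(C1 - 6*a)/3
 h(a) = log((-3^(1/3) - 3^(5/6)*I)*(C1 - 2*a)^(1/3)/2)
 h(a) = log((-3^(1/3) + 3^(5/6)*I)*(C1 - 2*a)^(1/3)/2)


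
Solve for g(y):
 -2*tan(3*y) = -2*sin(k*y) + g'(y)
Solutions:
 g(y) = C1 + 2*Piecewise((-cos(k*y)/k, Ne(k, 0)), (0, True)) + 2*log(cos(3*y))/3


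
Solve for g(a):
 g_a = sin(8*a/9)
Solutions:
 g(a) = C1 - 9*cos(8*a/9)/8


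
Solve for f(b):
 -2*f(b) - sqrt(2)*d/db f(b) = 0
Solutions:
 f(b) = C1*exp(-sqrt(2)*b)


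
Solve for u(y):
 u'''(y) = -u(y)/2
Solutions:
 u(y) = C3*exp(-2^(2/3)*y/2) + (C1*sin(2^(2/3)*sqrt(3)*y/4) + C2*cos(2^(2/3)*sqrt(3)*y/4))*exp(2^(2/3)*y/4)


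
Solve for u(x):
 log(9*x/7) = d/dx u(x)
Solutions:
 u(x) = C1 + x*log(x) - x + x*log(9/7)


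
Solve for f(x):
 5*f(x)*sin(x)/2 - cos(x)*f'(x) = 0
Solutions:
 f(x) = C1/cos(x)^(5/2)


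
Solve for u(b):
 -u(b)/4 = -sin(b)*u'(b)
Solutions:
 u(b) = C1*(cos(b) - 1)^(1/8)/(cos(b) + 1)^(1/8)


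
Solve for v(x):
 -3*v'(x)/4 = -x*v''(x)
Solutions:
 v(x) = C1 + C2*x^(7/4)


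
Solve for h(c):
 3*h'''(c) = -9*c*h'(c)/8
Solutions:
 h(c) = C1 + Integral(C2*airyai(-3^(1/3)*c/2) + C3*airybi(-3^(1/3)*c/2), c)


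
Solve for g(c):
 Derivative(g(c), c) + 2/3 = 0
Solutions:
 g(c) = C1 - 2*c/3


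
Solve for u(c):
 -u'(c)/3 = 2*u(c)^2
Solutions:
 u(c) = 1/(C1 + 6*c)


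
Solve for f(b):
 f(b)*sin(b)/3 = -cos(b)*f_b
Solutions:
 f(b) = C1*cos(b)^(1/3)


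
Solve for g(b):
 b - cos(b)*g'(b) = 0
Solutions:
 g(b) = C1 + Integral(b/cos(b), b)


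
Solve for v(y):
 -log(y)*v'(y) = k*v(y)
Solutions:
 v(y) = C1*exp(-k*li(y))


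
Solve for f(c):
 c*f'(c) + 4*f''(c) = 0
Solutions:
 f(c) = C1 + C2*erf(sqrt(2)*c/4)


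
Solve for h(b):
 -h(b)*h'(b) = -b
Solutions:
 h(b) = -sqrt(C1 + b^2)
 h(b) = sqrt(C1 + b^2)


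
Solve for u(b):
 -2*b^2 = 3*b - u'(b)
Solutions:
 u(b) = C1 + 2*b^3/3 + 3*b^2/2


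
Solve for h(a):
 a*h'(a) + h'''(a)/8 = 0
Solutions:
 h(a) = C1 + Integral(C2*airyai(-2*a) + C3*airybi(-2*a), a)


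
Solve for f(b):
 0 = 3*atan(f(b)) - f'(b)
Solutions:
 Integral(1/atan(_y), (_y, f(b))) = C1 + 3*b


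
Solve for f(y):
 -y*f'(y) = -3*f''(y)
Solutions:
 f(y) = C1 + C2*erfi(sqrt(6)*y/6)


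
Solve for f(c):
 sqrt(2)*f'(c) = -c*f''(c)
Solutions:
 f(c) = C1 + C2*c^(1 - sqrt(2))


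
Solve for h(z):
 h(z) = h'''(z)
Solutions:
 h(z) = C3*exp(z) + (C1*sin(sqrt(3)*z/2) + C2*cos(sqrt(3)*z/2))*exp(-z/2)


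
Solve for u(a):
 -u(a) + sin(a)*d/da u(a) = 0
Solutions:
 u(a) = C1*sqrt(cos(a) - 1)/sqrt(cos(a) + 1)


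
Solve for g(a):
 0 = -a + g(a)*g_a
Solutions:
 g(a) = -sqrt(C1 + a^2)
 g(a) = sqrt(C1 + a^2)


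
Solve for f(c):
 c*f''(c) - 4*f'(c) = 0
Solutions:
 f(c) = C1 + C2*c^5


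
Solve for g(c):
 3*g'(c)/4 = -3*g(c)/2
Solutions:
 g(c) = C1*exp(-2*c)


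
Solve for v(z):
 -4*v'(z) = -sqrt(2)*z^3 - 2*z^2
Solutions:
 v(z) = C1 + sqrt(2)*z^4/16 + z^3/6


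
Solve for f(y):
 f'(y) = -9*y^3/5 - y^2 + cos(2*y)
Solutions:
 f(y) = C1 - 9*y^4/20 - y^3/3 + sin(2*y)/2


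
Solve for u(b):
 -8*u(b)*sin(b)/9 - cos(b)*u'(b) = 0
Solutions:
 u(b) = C1*cos(b)^(8/9)


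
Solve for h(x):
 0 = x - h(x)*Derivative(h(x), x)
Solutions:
 h(x) = -sqrt(C1 + x^2)
 h(x) = sqrt(C1 + x^2)


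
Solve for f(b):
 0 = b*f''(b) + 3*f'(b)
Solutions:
 f(b) = C1 + C2/b^2


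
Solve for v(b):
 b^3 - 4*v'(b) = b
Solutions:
 v(b) = C1 + b^4/16 - b^2/8


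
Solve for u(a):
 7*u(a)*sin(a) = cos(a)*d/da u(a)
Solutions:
 u(a) = C1/cos(a)^7


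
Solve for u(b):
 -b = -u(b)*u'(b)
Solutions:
 u(b) = -sqrt(C1 + b^2)
 u(b) = sqrt(C1 + b^2)


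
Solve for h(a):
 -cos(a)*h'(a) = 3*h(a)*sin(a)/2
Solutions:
 h(a) = C1*cos(a)^(3/2)


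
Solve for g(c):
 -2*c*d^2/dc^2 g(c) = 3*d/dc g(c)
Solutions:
 g(c) = C1 + C2/sqrt(c)


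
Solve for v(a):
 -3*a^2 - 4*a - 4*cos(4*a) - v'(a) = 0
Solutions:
 v(a) = C1 - a^3 - 2*a^2 - sin(4*a)


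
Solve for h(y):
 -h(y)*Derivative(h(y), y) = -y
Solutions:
 h(y) = -sqrt(C1 + y^2)
 h(y) = sqrt(C1 + y^2)


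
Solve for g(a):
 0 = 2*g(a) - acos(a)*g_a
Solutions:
 g(a) = C1*exp(2*Integral(1/acos(a), a))


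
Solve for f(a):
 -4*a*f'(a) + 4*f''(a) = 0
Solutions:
 f(a) = C1 + C2*erfi(sqrt(2)*a/2)


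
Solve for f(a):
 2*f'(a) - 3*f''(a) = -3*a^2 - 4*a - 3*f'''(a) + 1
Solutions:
 f(a) = C1 - a^3/2 - 13*a^2/4 - 19*a/4 + (C2*sin(sqrt(15)*a/6) + C3*cos(sqrt(15)*a/6))*exp(a/2)


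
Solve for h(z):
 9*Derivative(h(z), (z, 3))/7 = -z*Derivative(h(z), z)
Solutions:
 h(z) = C1 + Integral(C2*airyai(-21^(1/3)*z/3) + C3*airybi(-21^(1/3)*z/3), z)


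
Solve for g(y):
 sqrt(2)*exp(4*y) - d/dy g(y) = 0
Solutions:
 g(y) = C1 + sqrt(2)*exp(4*y)/4


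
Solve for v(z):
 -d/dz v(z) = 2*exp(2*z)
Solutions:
 v(z) = C1 - exp(2*z)


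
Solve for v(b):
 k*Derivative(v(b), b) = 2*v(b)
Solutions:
 v(b) = C1*exp(2*b/k)


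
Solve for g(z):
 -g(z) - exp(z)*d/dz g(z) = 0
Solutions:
 g(z) = C1*exp(exp(-z))


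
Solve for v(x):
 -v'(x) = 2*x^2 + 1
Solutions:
 v(x) = C1 - 2*x^3/3 - x


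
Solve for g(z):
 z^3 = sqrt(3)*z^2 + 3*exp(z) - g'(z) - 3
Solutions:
 g(z) = C1 - z^4/4 + sqrt(3)*z^3/3 - 3*z + 3*exp(z)


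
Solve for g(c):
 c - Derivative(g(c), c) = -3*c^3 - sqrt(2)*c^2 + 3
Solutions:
 g(c) = C1 + 3*c^4/4 + sqrt(2)*c^3/3 + c^2/2 - 3*c


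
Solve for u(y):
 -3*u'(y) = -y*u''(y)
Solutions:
 u(y) = C1 + C2*y^4


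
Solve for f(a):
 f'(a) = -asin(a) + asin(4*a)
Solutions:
 f(a) = C1 - a*asin(a) + a*asin(4*a) + sqrt(1 - 16*a^2)/4 - sqrt(1 - a^2)


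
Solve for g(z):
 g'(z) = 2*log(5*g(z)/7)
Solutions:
 -Integral(1/(log(_y) - log(7) + log(5)), (_y, g(z)))/2 = C1 - z


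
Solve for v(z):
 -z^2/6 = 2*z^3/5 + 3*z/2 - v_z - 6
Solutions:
 v(z) = C1 + z^4/10 + z^3/18 + 3*z^2/4 - 6*z


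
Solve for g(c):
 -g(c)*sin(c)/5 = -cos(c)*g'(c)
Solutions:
 g(c) = C1/cos(c)^(1/5)


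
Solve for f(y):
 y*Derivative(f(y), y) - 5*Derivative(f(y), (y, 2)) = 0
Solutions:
 f(y) = C1 + C2*erfi(sqrt(10)*y/10)


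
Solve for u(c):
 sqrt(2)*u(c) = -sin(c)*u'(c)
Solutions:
 u(c) = C1*(cos(c) + 1)^(sqrt(2)/2)/(cos(c) - 1)^(sqrt(2)/2)


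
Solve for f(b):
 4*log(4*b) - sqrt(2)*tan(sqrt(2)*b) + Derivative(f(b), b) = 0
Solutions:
 f(b) = C1 - 4*b*log(b) - 8*b*log(2) + 4*b - log(cos(sqrt(2)*b))


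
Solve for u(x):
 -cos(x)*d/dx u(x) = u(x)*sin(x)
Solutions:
 u(x) = C1*cos(x)


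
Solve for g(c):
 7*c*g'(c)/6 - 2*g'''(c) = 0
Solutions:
 g(c) = C1 + Integral(C2*airyai(126^(1/3)*c/6) + C3*airybi(126^(1/3)*c/6), c)


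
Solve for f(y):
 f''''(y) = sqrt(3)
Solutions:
 f(y) = C1 + C2*y + C3*y^2 + C4*y^3 + sqrt(3)*y^4/24


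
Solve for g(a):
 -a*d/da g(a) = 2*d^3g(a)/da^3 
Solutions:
 g(a) = C1 + Integral(C2*airyai(-2^(2/3)*a/2) + C3*airybi(-2^(2/3)*a/2), a)


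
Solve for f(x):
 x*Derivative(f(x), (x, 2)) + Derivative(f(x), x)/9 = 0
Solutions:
 f(x) = C1 + C2*x^(8/9)


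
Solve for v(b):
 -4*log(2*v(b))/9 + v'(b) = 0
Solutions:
 -9*Integral(1/(log(_y) + log(2)), (_y, v(b)))/4 = C1 - b


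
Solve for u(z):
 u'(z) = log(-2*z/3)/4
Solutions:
 u(z) = C1 + z*log(-z)/4 + z*(-log(3) - 1 + log(2))/4


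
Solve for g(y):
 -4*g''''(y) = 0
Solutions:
 g(y) = C1 + C2*y + C3*y^2 + C4*y^3


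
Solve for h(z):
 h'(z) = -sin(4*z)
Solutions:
 h(z) = C1 + cos(4*z)/4


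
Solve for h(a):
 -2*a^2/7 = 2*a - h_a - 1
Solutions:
 h(a) = C1 + 2*a^3/21 + a^2 - a


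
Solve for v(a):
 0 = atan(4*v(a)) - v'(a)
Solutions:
 Integral(1/atan(4*_y), (_y, v(a))) = C1 + a


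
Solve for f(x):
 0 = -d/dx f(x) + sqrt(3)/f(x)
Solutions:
 f(x) = -sqrt(C1 + 2*sqrt(3)*x)
 f(x) = sqrt(C1 + 2*sqrt(3)*x)


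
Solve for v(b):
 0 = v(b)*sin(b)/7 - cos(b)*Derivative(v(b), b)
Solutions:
 v(b) = C1/cos(b)^(1/7)


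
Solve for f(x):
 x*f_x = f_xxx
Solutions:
 f(x) = C1 + Integral(C2*airyai(x) + C3*airybi(x), x)


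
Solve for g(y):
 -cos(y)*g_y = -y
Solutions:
 g(y) = C1 + Integral(y/cos(y), y)


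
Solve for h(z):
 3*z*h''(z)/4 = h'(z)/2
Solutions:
 h(z) = C1 + C2*z^(5/3)


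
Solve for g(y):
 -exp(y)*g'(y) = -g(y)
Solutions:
 g(y) = C1*exp(-exp(-y))


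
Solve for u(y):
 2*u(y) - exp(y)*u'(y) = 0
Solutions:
 u(y) = C1*exp(-2*exp(-y))


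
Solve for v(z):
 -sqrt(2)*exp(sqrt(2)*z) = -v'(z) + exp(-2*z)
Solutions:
 v(z) = C1 + exp(sqrt(2)*z) - exp(-2*z)/2


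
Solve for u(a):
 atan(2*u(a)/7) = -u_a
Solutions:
 Integral(1/atan(2*_y/7), (_y, u(a))) = C1 - a


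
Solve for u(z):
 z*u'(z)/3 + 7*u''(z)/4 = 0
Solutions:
 u(z) = C1 + C2*erf(sqrt(42)*z/21)


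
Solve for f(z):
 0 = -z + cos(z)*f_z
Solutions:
 f(z) = C1 + Integral(z/cos(z), z)


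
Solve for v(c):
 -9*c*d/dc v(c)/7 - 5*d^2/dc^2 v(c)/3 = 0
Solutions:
 v(c) = C1 + C2*erf(3*sqrt(210)*c/70)


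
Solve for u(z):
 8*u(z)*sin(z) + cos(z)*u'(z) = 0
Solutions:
 u(z) = C1*cos(z)^8


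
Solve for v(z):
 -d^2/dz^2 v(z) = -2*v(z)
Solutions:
 v(z) = C1*exp(-sqrt(2)*z) + C2*exp(sqrt(2)*z)


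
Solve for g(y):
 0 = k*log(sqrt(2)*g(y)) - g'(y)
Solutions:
 Integral(1/(2*log(_y) + log(2)), (_y, g(y))) = C1 + k*y/2


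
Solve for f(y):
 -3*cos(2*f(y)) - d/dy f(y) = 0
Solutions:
 f(y) = -asin((C1 + exp(12*y))/(C1 - exp(12*y)))/2 + pi/2
 f(y) = asin((C1 + exp(12*y))/(C1 - exp(12*y)))/2


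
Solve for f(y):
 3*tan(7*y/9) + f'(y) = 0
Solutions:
 f(y) = C1 + 27*log(cos(7*y/9))/7


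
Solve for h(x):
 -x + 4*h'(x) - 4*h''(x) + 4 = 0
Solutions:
 h(x) = C1 + C2*exp(x) + x^2/8 - 3*x/4


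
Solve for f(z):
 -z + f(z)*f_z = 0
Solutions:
 f(z) = -sqrt(C1 + z^2)
 f(z) = sqrt(C1 + z^2)


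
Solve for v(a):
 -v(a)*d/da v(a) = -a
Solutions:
 v(a) = -sqrt(C1 + a^2)
 v(a) = sqrt(C1 + a^2)


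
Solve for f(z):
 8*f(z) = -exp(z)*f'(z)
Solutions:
 f(z) = C1*exp(8*exp(-z))


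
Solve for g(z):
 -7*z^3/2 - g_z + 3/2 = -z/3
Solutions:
 g(z) = C1 - 7*z^4/8 + z^2/6 + 3*z/2


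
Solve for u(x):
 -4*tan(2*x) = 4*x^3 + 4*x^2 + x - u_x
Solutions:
 u(x) = C1 + x^4 + 4*x^3/3 + x^2/2 - 2*log(cos(2*x))


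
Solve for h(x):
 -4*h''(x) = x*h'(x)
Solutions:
 h(x) = C1 + C2*erf(sqrt(2)*x/4)


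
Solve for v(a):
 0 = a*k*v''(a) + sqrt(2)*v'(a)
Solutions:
 v(a) = C1 + a^(((re(k) - sqrt(2))*re(k) + im(k)^2)/(re(k)^2 + im(k)^2))*(C2*sin(sqrt(2)*log(a)*Abs(im(k))/(re(k)^2 + im(k)^2)) + C3*cos(sqrt(2)*log(a)*im(k)/(re(k)^2 + im(k)^2)))


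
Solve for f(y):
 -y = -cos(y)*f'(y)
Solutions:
 f(y) = C1 + Integral(y/cos(y), y)


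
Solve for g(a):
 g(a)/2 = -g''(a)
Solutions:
 g(a) = C1*sin(sqrt(2)*a/2) + C2*cos(sqrt(2)*a/2)


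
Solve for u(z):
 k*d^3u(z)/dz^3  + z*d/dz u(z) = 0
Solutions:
 u(z) = C1 + Integral(C2*airyai(z*(-1/k)^(1/3)) + C3*airybi(z*(-1/k)^(1/3)), z)


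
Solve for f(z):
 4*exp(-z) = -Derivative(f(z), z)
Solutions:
 f(z) = C1 + 4*exp(-z)


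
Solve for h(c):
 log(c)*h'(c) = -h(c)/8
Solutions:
 h(c) = C1*exp(-li(c)/8)


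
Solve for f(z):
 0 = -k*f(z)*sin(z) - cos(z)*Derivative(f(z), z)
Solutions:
 f(z) = C1*exp(k*log(cos(z)))


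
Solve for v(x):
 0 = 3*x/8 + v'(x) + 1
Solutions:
 v(x) = C1 - 3*x^2/16 - x


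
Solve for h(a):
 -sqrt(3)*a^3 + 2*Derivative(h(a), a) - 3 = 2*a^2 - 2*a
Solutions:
 h(a) = C1 + sqrt(3)*a^4/8 + a^3/3 - a^2/2 + 3*a/2


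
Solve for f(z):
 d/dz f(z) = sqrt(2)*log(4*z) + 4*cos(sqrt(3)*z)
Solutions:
 f(z) = C1 + sqrt(2)*z*(log(z) - 1) + 2*sqrt(2)*z*log(2) + 4*sqrt(3)*sin(sqrt(3)*z)/3


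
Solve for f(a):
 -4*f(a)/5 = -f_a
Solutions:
 f(a) = C1*exp(4*a/5)


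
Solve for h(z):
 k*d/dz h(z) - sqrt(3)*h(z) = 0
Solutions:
 h(z) = C1*exp(sqrt(3)*z/k)


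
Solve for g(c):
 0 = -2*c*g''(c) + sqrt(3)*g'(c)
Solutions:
 g(c) = C1 + C2*c^(sqrt(3)/2 + 1)


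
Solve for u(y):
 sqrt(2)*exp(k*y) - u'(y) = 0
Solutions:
 u(y) = C1 + sqrt(2)*exp(k*y)/k


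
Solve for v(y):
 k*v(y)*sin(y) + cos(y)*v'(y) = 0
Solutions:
 v(y) = C1*exp(k*log(cos(y)))


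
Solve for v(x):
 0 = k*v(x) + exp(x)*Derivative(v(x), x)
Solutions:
 v(x) = C1*exp(k*exp(-x))


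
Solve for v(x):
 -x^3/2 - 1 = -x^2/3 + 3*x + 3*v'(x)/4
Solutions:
 v(x) = C1 - x^4/6 + 4*x^3/27 - 2*x^2 - 4*x/3


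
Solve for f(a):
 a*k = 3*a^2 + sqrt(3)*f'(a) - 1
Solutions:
 f(a) = C1 - sqrt(3)*a^3/3 + sqrt(3)*a^2*k/6 + sqrt(3)*a/3


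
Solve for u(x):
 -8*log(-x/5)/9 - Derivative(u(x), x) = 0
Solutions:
 u(x) = C1 - 8*x*log(-x)/9 + 8*x*(1 + log(5))/9


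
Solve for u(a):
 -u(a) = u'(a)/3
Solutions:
 u(a) = C1*exp(-3*a)


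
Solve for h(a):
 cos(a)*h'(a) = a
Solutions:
 h(a) = C1 + Integral(a/cos(a), a)


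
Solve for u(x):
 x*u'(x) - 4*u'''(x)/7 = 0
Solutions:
 u(x) = C1 + Integral(C2*airyai(14^(1/3)*x/2) + C3*airybi(14^(1/3)*x/2), x)


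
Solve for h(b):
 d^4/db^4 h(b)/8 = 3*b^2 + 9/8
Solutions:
 h(b) = C1 + C2*b + C3*b^2 + C4*b^3 + b^6/15 + 3*b^4/8


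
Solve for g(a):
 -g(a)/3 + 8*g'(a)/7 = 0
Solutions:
 g(a) = C1*exp(7*a/24)


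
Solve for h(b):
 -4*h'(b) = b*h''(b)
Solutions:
 h(b) = C1 + C2/b^3


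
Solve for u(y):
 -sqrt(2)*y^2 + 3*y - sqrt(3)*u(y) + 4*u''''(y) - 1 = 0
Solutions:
 u(y) = C1*exp(-sqrt(2)*3^(1/8)*y/2) + C2*exp(sqrt(2)*3^(1/8)*y/2) + C3*sin(sqrt(2)*3^(1/8)*y/2) + C4*cos(sqrt(2)*3^(1/8)*y/2) - sqrt(6)*y^2/3 + sqrt(3)*y - sqrt(3)/3


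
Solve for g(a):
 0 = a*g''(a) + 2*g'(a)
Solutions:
 g(a) = C1 + C2/a


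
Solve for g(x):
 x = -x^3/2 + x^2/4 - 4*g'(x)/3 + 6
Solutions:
 g(x) = C1 - 3*x^4/32 + x^3/16 - 3*x^2/8 + 9*x/2


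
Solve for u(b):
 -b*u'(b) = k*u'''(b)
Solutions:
 u(b) = C1 + Integral(C2*airyai(b*(-1/k)^(1/3)) + C3*airybi(b*(-1/k)^(1/3)), b)


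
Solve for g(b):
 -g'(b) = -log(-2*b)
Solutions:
 g(b) = C1 + b*log(-b) + b*(-1 + log(2))


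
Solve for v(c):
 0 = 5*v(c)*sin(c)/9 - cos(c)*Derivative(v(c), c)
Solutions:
 v(c) = C1/cos(c)^(5/9)


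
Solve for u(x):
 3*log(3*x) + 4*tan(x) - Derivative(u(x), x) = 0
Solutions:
 u(x) = C1 + 3*x*log(x) - 3*x + 3*x*log(3) - 4*log(cos(x))


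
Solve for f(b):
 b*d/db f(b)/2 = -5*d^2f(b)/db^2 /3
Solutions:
 f(b) = C1 + C2*erf(sqrt(15)*b/10)


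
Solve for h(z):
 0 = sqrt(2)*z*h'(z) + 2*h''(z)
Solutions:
 h(z) = C1 + C2*erf(2^(1/4)*z/2)


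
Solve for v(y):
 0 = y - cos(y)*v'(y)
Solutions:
 v(y) = C1 + Integral(y/cos(y), y)


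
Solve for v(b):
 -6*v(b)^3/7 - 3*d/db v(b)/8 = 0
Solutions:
 v(b) = -sqrt(14)*sqrt(-1/(C1 - 16*b))/2
 v(b) = sqrt(14)*sqrt(-1/(C1 - 16*b))/2


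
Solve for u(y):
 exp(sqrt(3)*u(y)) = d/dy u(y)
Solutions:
 u(y) = sqrt(3)*(2*log(-1/(C1 + y)) - log(3))/6


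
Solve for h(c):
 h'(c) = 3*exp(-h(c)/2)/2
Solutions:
 h(c) = 2*log(C1 + 3*c/4)


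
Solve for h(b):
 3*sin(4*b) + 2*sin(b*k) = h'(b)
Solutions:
 h(b) = C1 - 3*cos(4*b)/4 - 2*cos(b*k)/k


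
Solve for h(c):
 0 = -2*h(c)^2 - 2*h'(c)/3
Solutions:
 h(c) = 1/(C1 + 3*c)


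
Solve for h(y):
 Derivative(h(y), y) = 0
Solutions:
 h(y) = C1


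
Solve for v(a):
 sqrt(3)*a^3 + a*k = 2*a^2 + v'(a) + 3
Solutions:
 v(a) = C1 + sqrt(3)*a^4/4 - 2*a^3/3 + a^2*k/2 - 3*a


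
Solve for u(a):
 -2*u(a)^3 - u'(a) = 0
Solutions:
 u(a) = -sqrt(2)*sqrt(-1/(C1 - 2*a))/2
 u(a) = sqrt(2)*sqrt(-1/(C1 - 2*a))/2


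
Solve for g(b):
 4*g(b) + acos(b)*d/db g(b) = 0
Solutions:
 g(b) = C1*exp(-4*Integral(1/acos(b), b))


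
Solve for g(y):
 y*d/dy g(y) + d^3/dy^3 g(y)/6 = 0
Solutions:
 g(y) = C1 + Integral(C2*airyai(-6^(1/3)*y) + C3*airybi(-6^(1/3)*y), y)


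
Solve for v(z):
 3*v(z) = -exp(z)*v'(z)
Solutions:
 v(z) = C1*exp(3*exp(-z))


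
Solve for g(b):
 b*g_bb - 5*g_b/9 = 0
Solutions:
 g(b) = C1 + C2*b^(14/9)


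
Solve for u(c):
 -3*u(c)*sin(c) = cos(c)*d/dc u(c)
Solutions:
 u(c) = C1*cos(c)^3


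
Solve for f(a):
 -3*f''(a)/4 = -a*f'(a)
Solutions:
 f(a) = C1 + C2*erfi(sqrt(6)*a/3)


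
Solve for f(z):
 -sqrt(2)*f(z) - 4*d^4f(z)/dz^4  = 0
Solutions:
 f(z) = (C1*sin(2^(1/8)*z/2) + C2*cos(2^(1/8)*z/2))*exp(-2^(1/8)*z/2) + (C3*sin(2^(1/8)*z/2) + C4*cos(2^(1/8)*z/2))*exp(2^(1/8)*z/2)


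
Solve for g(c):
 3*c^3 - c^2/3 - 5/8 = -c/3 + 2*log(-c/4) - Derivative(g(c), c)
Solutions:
 g(c) = C1 - 3*c^4/4 + c^3/9 - c^2/6 + 2*c*log(-c) + c*(-4*log(2) - 11/8)


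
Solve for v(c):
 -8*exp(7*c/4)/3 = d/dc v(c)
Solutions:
 v(c) = C1 - 32*exp(7*c/4)/21


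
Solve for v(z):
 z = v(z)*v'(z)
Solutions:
 v(z) = -sqrt(C1 + z^2)
 v(z) = sqrt(C1 + z^2)


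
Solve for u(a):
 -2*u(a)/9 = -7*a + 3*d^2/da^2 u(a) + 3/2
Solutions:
 u(a) = C1*sin(sqrt(6)*a/9) + C2*cos(sqrt(6)*a/9) + 63*a/2 - 27/4


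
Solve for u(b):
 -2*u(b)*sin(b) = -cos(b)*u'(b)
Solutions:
 u(b) = C1/cos(b)^2


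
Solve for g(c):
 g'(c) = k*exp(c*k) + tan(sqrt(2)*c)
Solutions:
 g(c) = C1 + k*Piecewise((exp(c*k)/k, Ne(k, 0)), (c, True)) - sqrt(2)*log(cos(sqrt(2)*c))/2


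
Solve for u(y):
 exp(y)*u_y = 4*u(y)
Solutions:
 u(y) = C1*exp(-4*exp(-y))


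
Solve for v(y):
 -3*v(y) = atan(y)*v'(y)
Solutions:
 v(y) = C1*exp(-3*Integral(1/atan(y), y))


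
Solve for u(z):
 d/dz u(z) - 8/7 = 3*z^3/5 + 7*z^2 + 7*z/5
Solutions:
 u(z) = C1 + 3*z^4/20 + 7*z^3/3 + 7*z^2/10 + 8*z/7


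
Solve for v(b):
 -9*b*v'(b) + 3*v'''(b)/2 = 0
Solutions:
 v(b) = C1 + Integral(C2*airyai(6^(1/3)*b) + C3*airybi(6^(1/3)*b), b)


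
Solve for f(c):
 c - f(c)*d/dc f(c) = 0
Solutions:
 f(c) = -sqrt(C1 + c^2)
 f(c) = sqrt(C1 + c^2)


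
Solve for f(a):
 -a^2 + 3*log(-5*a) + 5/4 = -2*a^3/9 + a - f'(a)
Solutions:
 f(a) = C1 - a^4/18 + a^3/3 + a^2/2 - 3*a*log(-a) + a*(7/4 - 3*log(5))


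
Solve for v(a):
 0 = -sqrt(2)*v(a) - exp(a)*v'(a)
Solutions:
 v(a) = C1*exp(sqrt(2)*exp(-a))


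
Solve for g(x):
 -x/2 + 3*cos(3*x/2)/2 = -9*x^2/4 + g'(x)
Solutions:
 g(x) = C1 + 3*x^3/4 - x^2/4 + sin(3*x/2)


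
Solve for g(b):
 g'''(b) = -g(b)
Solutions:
 g(b) = C3*exp(-b) + (C1*sin(sqrt(3)*b/2) + C2*cos(sqrt(3)*b/2))*exp(b/2)


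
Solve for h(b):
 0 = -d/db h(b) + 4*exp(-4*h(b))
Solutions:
 h(b) = log(-I*(C1 + 16*b)^(1/4))
 h(b) = log(I*(C1 + 16*b)^(1/4))
 h(b) = log(-(C1 + 16*b)^(1/4))
 h(b) = log(C1 + 16*b)/4


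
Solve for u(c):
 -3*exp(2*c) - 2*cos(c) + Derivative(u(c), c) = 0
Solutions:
 u(c) = C1 + 3*exp(2*c)/2 + 2*sin(c)


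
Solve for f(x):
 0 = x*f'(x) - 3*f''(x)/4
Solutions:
 f(x) = C1 + C2*erfi(sqrt(6)*x/3)


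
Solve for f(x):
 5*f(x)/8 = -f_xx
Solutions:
 f(x) = C1*sin(sqrt(10)*x/4) + C2*cos(sqrt(10)*x/4)


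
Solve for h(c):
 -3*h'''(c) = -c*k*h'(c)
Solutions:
 h(c) = C1 + Integral(C2*airyai(3^(2/3)*c*k^(1/3)/3) + C3*airybi(3^(2/3)*c*k^(1/3)/3), c)


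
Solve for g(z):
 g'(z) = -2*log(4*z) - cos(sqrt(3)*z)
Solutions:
 g(z) = C1 - 2*z*log(z) - 4*z*log(2) + 2*z - sqrt(3)*sin(sqrt(3)*z)/3


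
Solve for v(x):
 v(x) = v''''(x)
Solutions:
 v(x) = C1*exp(-x) + C2*exp(x) + C3*sin(x) + C4*cos(x)


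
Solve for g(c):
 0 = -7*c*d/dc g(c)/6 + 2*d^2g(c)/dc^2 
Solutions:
 g(c) = C1 + C2*erfi(sqrt(42)*c/12)


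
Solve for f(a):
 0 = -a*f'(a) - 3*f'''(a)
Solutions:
 f(a) = C1 + Integral(C2*airyai(-3^(2/3)*a/3) + C3*airybi(-3^(2/3)*a/3), a)


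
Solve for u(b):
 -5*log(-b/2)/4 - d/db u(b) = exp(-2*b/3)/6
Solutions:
 u(b) = C1 - 5*b*log(-b)/4 + 5*b*(log(2) + 1)/4 + exp(-2*b/3)/4


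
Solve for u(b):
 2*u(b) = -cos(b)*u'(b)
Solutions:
 u(b) = C1*(sin(b) - 1)/(sin(b) + 1)


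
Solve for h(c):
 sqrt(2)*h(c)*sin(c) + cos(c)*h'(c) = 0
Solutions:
 h(c) = C1*cos(c)^(sqrt(2))


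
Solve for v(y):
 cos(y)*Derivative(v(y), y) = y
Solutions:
 v(y) = C1 + Integral(y/cos(y), y)


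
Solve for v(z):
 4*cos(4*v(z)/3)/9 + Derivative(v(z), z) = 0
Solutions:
 4*z/9 - 3*log(sin(4*v(z)/3) - 1)/8 + 3*log(sin(4*v(z)/3) + 1)/8 = C1


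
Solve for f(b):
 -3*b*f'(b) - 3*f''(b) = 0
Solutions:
 f(b) = C1 + C2*erf(sqrt(2)*b/2)


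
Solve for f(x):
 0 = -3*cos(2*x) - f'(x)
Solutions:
 f(x) = C1 - 3*sin(2*x)/2


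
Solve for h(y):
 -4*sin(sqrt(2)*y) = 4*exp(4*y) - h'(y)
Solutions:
 h(y) = C1 + exp(4*y) - 2*sqrt(2)*cos(sqrt(2)*y)


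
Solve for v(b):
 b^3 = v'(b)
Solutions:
 v(b) = C1 + b^4/4


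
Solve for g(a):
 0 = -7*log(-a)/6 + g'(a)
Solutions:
 g(a) = C1 + 7*a*log(-a)/6 - 7*a/6


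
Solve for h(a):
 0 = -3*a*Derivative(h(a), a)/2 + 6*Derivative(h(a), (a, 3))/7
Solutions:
 h(a) = C1 + Integral(C2*airyai(14^(1/3)*a/2) + C3*airybi(14^(1/3)*a/2), a)


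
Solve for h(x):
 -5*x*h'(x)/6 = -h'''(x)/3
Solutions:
 h(x) = C1 + Integral(C2*airyai(2^(2/3)*5^(1/3)*x/2) + C3*airybi(2^(2/3)*5^(1/3)*x/2), x)


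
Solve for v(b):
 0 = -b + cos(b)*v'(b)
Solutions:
 v(b) = C1 + Integral(b/cos(b), b)


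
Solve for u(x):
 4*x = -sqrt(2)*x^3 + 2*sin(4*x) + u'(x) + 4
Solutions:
 u(x) = C1 + sqrt(2)*x^4/4 + 2*x^2 - 4*x + cos(4*x)/2


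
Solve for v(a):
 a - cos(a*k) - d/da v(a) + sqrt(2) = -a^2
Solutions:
 v(a) = C1 + a^3/3 + a^2/2 + sqrt(2)*a - sin(a*k)/k


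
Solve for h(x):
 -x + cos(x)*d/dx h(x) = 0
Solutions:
 h(x) = C1 + Integral(x/cos(x), x)


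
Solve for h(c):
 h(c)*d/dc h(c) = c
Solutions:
 h(c) = -sqrt(C1 + c^2)
 h(c) = sqrt(C1 + c^2)


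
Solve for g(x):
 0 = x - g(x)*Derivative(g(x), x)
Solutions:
 g(x) = -sqrt(C1 + x^2)
 g(x) = sqrt(C1 + x^2)
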